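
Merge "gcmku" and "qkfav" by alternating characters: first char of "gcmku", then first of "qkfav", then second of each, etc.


String 1: 'gcmku'
String 2: 'qkfav'
Operation: alternate characters
Pairs: 'g'+'q', 'c'+'k', 'm'+'f', 'k'+'a', 'u'+'v'
Result: gqckmfkauv


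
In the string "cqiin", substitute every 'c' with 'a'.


Input string: 'cqiin'
Operation: replace 'c' with 'a'
Positions of 'c': 0
After replacement: aqiin


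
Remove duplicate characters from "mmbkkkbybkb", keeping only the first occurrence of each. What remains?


Input: 'mmbkkkbybkb'
Operation: keep first occurrence of each character
Scan: s[0]='m' new -> keep; s[1]='m' seen -> skip; s[2]='b' new -> keep; s[3]='k' new -> keep; s[4]='k' seen -> skip; s[5]='k' seen -> skip; s[6]='b' seen -> skip; s[7]='y' new -> keep; s[8]='b' seen -> skip; s[9]='k' seen -> skip; s[10]='b' seen -> skip
Result: mbky


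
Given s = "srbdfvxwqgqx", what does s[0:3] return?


Input string: 'srbdfvxwqgqx'
Operation: slice [0:3]
Extract characters: s[0]='s', s[1]='r', s[2]='b'
Result: srb


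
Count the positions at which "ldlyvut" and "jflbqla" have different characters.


String 1: 'ldlyvut'
String 2: 'jflbqla'
Compare each position: pos 0: 'l'!='j', pos 1: 'd'!='f', pos 2: 'l'=='l', pos 3: 'y'!='b', pos 4: 'v'!='q', pos 5: 'u'!='l', pos 6: 't'!='a'
Differing positions: 6
Hamming distance: 6


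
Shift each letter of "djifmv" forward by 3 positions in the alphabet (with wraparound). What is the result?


Input: 'djifmv', shift = 3
Operation: for each letter, (position + 3) mod 26
Mapping: 'd'(3+3=6)->'g', 'j'(9+3=12)->'m', 'i'(8+3=11)->'l', 'f'(5+3=8)->'i', 'm'(12+3=15)->'p', 'v'(21+3=24)->'y'
Result: gmlipy


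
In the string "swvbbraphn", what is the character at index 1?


Input string: 'swvbbraphn'
Operation: get character at index 1
Index mapping: s[0]='s', s[1]='w'
Result: 'w'


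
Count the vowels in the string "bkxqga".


Input string: 'bkxqga'
Operation: count vowels (a, e, i, o, u)
Scan: s[0]='b', s[1]='k', s[2]='x', s[3]='q', s[4]='g', s[5]='a' (vowel)
Vowels found: 1
Result: 1


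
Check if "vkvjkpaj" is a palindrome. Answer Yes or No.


Input string: 'vkvjkpaj'
Reversed: 'japkjvkv'
Compare pairs: s[0]='v' vs s[7]='j' (mismatch), s[1]='k' vs s[6]='a' (mismatch), s[2]='v' vs s[5]='p' (mismatch), s[3]='j' vs s[4]='k' (mismatch)
Palindrome: No


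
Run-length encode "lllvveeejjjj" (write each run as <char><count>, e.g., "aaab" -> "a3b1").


Input: 'lllvveeejjjj'
Operation: identify consecutive runs
Runs: 'lll' -> l3, 'vv' -> v2, 'eee' -> e3, 'jjjj' -> j4
Encoded: l3v2e3j4


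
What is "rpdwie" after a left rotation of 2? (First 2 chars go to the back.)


Input: 'rpdwie', shift = 2
Operation: split at index 2 and swap parts
Front part s[0:2] = 'rp'
Back part s[2:] = 'dwie'
Rotated = back + front = 'dwie' + 'rp'
Result: dwierp


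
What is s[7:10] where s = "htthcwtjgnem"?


Input string: 'htthcwtjgnem'
Operation: slice [7:10]
Extract characters: s[7]='j', s[8]='g', s[9]='n'
Result: jgn


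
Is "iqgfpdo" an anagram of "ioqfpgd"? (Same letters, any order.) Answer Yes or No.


String 1: 'ioqfpgd' -> sorted: 'dfgiopq'
String 2: 'iqgfpdo' -> sorted: 'dfgiopq'
Compare sorted forms: 'dfgiopq' == 'dfgiopq'
Anagram: Yes


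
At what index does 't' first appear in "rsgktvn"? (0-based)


Input string: 'rsgktvn'
Target: 't'
Scanning left to right: s[0]='r', s[1]='s', s[2]='g', s[3]='k', s[4]='t'
First match at index: 4


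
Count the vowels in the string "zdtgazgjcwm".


Input string: 'zdtgazgjcwm'
Operation: count vowels (a, e, i, o, u)
Scan: s[0]='z', s[1]='d', s[2]='t', s[3]='g', s[4]='a' (vowel), s[5]='z', s[6]='g', s[7]='j', s[8]='c', s[9]='w', s[10]='m'
Vowels found: 1
Result: 1


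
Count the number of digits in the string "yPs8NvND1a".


Input string: 'yPs8NvND1a'
Operation: count digit characters (0-9)
Scan: 'y', 'P', 's', '8'(digit), 'N', 'v', 'N', 'D', '1'(digit), 'a'
Digits found: 2
Result: 2


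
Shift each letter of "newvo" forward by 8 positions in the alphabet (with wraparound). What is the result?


Input: 'newvo', shift = 8
Operation: for each letter, (position + 8) mod 26
Mapping: 'n'(13+8=21)->'v', 'e'(4+8=12)->'m', 'w'(22+8=30, 30 mod 26=4)->'e', 'v'(21+8=29, 29 mod 26=3)->'d', 'o'(14+8=22)->'w'
Result: vmedw


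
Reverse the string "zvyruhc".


Input string: 'zvyruhc'
Operation: reverse character order
Original order: 'z' -> 'v' -> 'y' -> 'r' -> 'u' -> 'h' -> 'c'
Reversed order: 'c' -> 'h' -> 'u' -> 'r' -> 'y' -> 'v' -> 'z'
Result: churyvz


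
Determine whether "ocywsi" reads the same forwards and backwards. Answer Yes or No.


Input string: 'ocywsi'
Reversed: 'iswyco'
Compare pairs: s[0]='o' vs s[5]='i' (mismatch), s[1]='c' vs s[4]='s' (mismatch), s[2]='y' vs s[3]='w' (mismatch)
Palindrome: No


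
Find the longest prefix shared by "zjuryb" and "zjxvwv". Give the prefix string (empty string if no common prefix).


String 1: 'zjuryb'
String 2: 'zjxvwv'
Compare position by position:
pos 0: 'z' vs 'z' match
pos 1: 'j' vs 'j' match
pos 2: 'u' vs 'x' differ -> stop
Longest common prefix: "zj" (length 2)


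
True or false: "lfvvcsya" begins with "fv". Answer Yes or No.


Input string: 'lfvvcsya'
Prefix to check: 'fv'
First 2 characters of input: 'lf'
Match: False
Result: No


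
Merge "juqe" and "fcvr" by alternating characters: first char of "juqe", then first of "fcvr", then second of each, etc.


String 1: 'juqe'
String 2: 'fcvr'
Operation: alternate characters
Pairs: 'j'+'f', 'u'+'c', 'q'+'v', 'e'+'r'
Result: jfucqver


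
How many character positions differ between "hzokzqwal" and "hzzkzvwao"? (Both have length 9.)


String 1: 'hzokzqwal'
String 2: 'hzzkzvwao'
Compare each position: pos 0: 'h'=='h', pos 1: 'z'=='z', pos 2: 'o'!='z', pos 3: 'k'=='k', pos 4: 'z'=='z', pos 5: 'q'!='v', pos 6: 'w'=='w', pos 7: 'a'=='a', pos 8: 'l'!='o'
Differing positions: 3
Hamming distance: 3


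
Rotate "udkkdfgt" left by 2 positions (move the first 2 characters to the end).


Input: 'udkkdfgt', shift = 2
Operation: split at index 2 and swap parts
Front part s[0:2] = 'ud'
Back part s[2:] = 'kkdfgt'
Rotated = back + front = 'kkdfgt' + 'ud'
Result: kkdfgtud


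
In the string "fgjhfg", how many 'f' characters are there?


Input string: 'fgjhfg'
Target character: 'f'
Scan each position: s[0]='f', s[4]='f'
Matches found at indices: 0, 4
Total: 2


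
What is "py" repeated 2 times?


Input string: 'py'
Operation: repeat 2 times
Concatenation: 'py' + 'py'
Result: pypy


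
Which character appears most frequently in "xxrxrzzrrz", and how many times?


Input: 'xxrxrzzrrz'
Operation: tally each character
Counts: 'r':4, 'x':3, 'z':3
Maximum: 'r' appears 4 times


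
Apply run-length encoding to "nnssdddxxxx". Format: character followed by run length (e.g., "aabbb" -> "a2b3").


Input: 'nnssdddxxxx'
Operation: identify consecutive runs
Runs: 'nn' -> n2, 'ss' -> s2, 'ddd' -> d3, 'xxxx' -> x4
Encoded: n2s2d3x4


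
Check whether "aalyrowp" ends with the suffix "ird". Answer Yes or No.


Input string: 'aalyrowp'
Suffix to check: 'ird'
Last 3 characters of input: 'owp'
Match: False
Result: No


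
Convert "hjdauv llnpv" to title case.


Input string: 'hjdauv llnpv'
Operation: capitalize first letter of each word
Word transformations: 'hjdauv'->'Hjdauv', 'llnpv'->'Llnpv'
Result: Hjdauv Llnpv


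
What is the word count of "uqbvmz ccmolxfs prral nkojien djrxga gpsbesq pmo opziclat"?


Input string: 'uqbvmz ccmolxfs prral nkojien djrxga gpsbesq pmo opziclat'
Operation: split by spaces
Words found: 'uqbvmz', 'ccmolxfs', 'prral', 'nkojien', 'djrxga', 'gpsbesq', 'pmo', 'opziclat'
Word count: 8


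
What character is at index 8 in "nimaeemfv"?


Input string: 'nimaeemfv'
Operation: get character at index 8
Index mapping: s[0]='n', s[1]='i', s[2]='m', s[3]='a', s[4]='e', s[5]='e', s[6]='m', s[7]='f', s[8]='v'
Result: 'v'


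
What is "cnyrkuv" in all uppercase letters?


Input string: 'cnyrkuv'
Operation: convert each letter to uppercase
Mapping: 'c'->'C', 'n'->'N', 'y'->'Y', 'r'->'R', 'k'->'K', 'u'->'U', 'v'->'V'
Result: CNYRKUV


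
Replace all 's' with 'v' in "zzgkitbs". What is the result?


Input string: 'zzgkitbs'
Operation: replace 's' with 'v'
Positions of 's': 7
After replacement: zzgkitbv


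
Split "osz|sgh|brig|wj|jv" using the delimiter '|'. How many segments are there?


Input string: 'osz|sgh|brig|wj|jv'
Delimiter: '|'
Split result: 'osz', 'sgh', 'brig', 'wj', 'jv'
Number of parts: 5


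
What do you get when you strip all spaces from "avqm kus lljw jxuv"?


Input string: 'avqm kus lljw jxuv'
Operation: remove all spaces
Words: 'avqm', 'kus', 'lljw', 'jxuv'
Join without spaces: avqmkuslljwjxuv


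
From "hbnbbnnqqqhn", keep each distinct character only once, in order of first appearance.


Input: 'hbnbbnnqqqhn'
Operation: keep first occurrence of each character
Scan: s[0]='h' new -> keep; s[1]='b' new -> keep; s[2]='n' new -> keep; s[3]='b' seen -> skip; s[4]='b' seen -> skip; s[5]='n' seen -> skip; s[6]='n' seen -> skip; s[7]='q' new -> keep; s[8]='q' seen -> skip; s[9]='q' seen -> skip; s[10]='h' seen -> skip; s[11]='n' seen -> skip
Result: hbnq


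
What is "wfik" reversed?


Input string: 'wfik'
Operation: reverse character order
Original order: 'w' -> 'f' -> 'i' -> 'k'
Reversed order: 'k' -> 'i' -> 'f' -> 'w'
Result: kifw


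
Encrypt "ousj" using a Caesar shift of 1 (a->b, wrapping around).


Input: 'ousj', shift = 1
Operation: for each letter, (position + 1) mod 26
Mapping: 'o'(14+1=15)->'p', 'u'(20+1=21)->'v', 's'(18+1=19)->'t', 'j'(9+1=10)->'k'
Result: pvtk


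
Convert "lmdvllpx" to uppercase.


Input string: 'lmdvllpx'
Operation: convert each letter to uppercase
Mapping: 'l'->'L', 'm'->'M', 'd'->'D', 'v'->'V', 'l'->'L', 'l'->'L', 'p'->'P', 'x'->'X'
Result: LMDVLLPX


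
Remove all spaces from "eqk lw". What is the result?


Input string: 'eqk lw'
Operation: remove all spaces
Words: 'eqk', 'lw'
Join without spaces: eqklw


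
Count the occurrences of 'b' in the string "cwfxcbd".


Input string: 'cwfxcbd'
Target character: 'b'
Scan each position: s[5]='b'
Matches found at indices: 5
Total: 1


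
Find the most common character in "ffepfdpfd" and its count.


Input: 'ffepfdpfd'
Operation: tally each character
Counts: 'd':2, 'e':1, 'f':4, 'p':2
Maximum: 'f' appears 4 times


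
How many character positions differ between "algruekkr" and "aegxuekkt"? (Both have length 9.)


String 1: 'algruekkr'
String 2: 'aegxuekkt'
Compare each position: pos 0: 'a'=='a', pos 1: 'l'!='e', pos 2: 'g'=='g', pos 3: 'r'!='x', pos 4: 'u'=='u', pos 5: 'e'=='e', pos 6: 'k'=='k', pos 7: 'k'=='k', pos 8: 'r'!='t'
Differing positions: 3
Hamming distance: 3


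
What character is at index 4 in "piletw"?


Input string: 'piletw'
Operation: get character at index 4
Index mapping: s[0]='p', s[1]='i', s[2]='l', s[3]='e', s[4]='t'
Result: 't'


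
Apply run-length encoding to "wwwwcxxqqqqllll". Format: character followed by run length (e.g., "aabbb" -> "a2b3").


Input: 'wwwwcxxqqqqllll'
Operation: identify consecutive runs
Runs: 'wwww' -> w4, 'c' -> c1, 'xx' -> x2, 'qqqq' -> q4, 'llll' -> l4
Encoded: w4c1x2q4l4


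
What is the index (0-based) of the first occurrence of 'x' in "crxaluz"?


Input string: 'crxaluz'
Target: 'x'
Scanning left to right: s[0]='c', s[1]='r', s[2]='x'
First match at index: 2


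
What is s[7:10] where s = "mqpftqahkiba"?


Input string: 'mqpftqahkiba'
Operation: slice [7:10]
Extract characters: s[7]='h', s[8]='k', s[9]='i'
Result: hki


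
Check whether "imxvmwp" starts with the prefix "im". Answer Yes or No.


Input string: 'imxvmwp'
Prefix to check: 'im'
First 2 characters of input: 'im'
Match: True
Result: Yes


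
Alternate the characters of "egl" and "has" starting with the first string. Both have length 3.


String 1: 'egl'
String 2: 'has'
Operation: alternate characters
Pairs: 'e'+'h', 'g'+'a', 'l'+'s'
Result: ehgals


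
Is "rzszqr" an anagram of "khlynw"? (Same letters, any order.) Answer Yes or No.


String 1: 'khlynw' -> sorted: 'hklnwy'
String 2: 'rzszqr' -> sorted: 'qrrszz'
Compare sorted forms: 'hklnwy' != 'qrrszz'
Anagram: No


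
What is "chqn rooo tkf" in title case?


Input string: 'chqn rooo tkf'
Operation: capitalize first letter of each word
Word transformations: 'chqn'->'Chqn', 'rooo'->'Rooo', 'tkf'->'Tkf'
Result: Chqn Rooo Tkf


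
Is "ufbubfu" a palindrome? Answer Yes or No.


Input string: 'ufbubfu'
Reversed: 'ufbubfu'
Compare pairs: s[0]='u' vs s[6]='u' (match), s[1]='f' vs s[5]='f' (match), s[2]='b' vs s[4]='b' (match)
Palindrome: Yes


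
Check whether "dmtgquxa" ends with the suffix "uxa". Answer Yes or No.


Input string: 'dmtgquxa'
Suffix to check: 'uxa'
Last 3 characters of input: 'uxa'
Match: True
Result: Yes


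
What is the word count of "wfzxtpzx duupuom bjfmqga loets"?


Input string: 'wfzxtpzx duupuom bjfmqga loets'
Operation: split by spaces
Words found: 'wfzxtpzx', 'duupuom', 'bjfmqga', 'loets'
Word count: 4


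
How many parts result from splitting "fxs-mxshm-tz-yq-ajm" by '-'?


Input string: 'fxs-mxshm-tz-yq-ajm'
Delimiter: '-'
Split result: 'fxs', 'mxshm', 'tz', 'yq', 'ajm'
Number of parts: 5


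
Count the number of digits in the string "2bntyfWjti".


Input string: '2bntyfWjti'
Operation: count digit characters (0-9)
Scan: '2'(digit), 'b', 'n', 't', 'y', 'f', 'W', 'j', 't', 'i'
Digits found: 1
Result: 1


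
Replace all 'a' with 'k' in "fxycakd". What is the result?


Input string: 'fxycakd'
Operation: replace 'a' with 'k'
Positions of 'a': 4
After replacement: fxyckkd


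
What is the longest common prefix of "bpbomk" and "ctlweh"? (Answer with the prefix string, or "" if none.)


String 1: 'bpbomk'
String 2: 'ctlweh'
Compare position by position:
pos 0: 'b' vs 'c' differ -> stop
Longest common prefix: "" (length 0)


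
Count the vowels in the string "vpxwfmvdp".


Input string: 'vpxwfmvdp'
Operation: count vowels (a, e, i, o, u)
Scan: s[0]='v', s[1]='p', s[2]='x', s[3]='w', s[4]='f', s[5]='m', s[6]='v', s[7]='d', s[8]='p'
Vowels found: 0
Result: 0


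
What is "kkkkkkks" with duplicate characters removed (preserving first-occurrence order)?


Input: 'kkkkkkks'
Operation: keep first occurrence of each character
Scan: s[0]='k' new -> keep; s[1]='k' seen -> skip; s[2]='k' seen -> skip; s[3]='k' seen -> skip; s[4]='k' seen -> skip; s[5]='k' seen -> skip; s[6]='k' seen -> skip; s[7]='s' new -> keep
Result: ks


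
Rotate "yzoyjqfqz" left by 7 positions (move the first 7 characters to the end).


Input: 'yzoyjqfqz', shift = 7
Operation: split at index 7 and swap parts
Front part s[0:7] = 'yzoyjqf'
Back part s[7:] = 'qz'
Rotated = back + front = 'qz' + 'yzoyjqf'
Result: qzyzoyjqf


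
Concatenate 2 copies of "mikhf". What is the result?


Input string: 'mikhf'
Operation: repeat 2 times
Concatenation: 'mikhf' + 'mikhf'
Result: mikhfmikhf


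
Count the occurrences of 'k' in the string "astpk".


Input string: 'astpk'
Target character: 'k'
Scan each position: s[4]='k'
Matches found at indices: 4
Total: 1


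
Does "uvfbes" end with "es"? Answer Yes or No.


Input string: 'uvfbes'
Suffix to check: 'es'
Last 2 characters of input: 'es'
Match: True
Result: Yes


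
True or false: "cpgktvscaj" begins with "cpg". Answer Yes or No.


Input string: 'cpgktvscaj'
Prefix to check: 'cpg'
First 3 characters of input: 'cpg'
Match: True
Result: Yes


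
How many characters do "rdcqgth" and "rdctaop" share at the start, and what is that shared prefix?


String 1: 'rdcqgth'
String 2: 'rdctaop'
Compare position by position:
pos 0: 'r' vs 'r' match
pos 1: 'd' vs 'd' match
pos 2: 'c' vs 'c' match
pos 3: 'q' vs 't' differ -> stop
Longest common prefix: "rdc" (length 3)


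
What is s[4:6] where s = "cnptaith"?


Input string: 'cnptaith'
Operation: slice [4:6]
Extract characters: s[4]='a', s[5]='i'
Result: ai


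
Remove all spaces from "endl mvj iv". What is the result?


Input string: 'endl mvj iv'
Operation: remove all spaces
Words: 'endl', 'mvj', 'iv'
Join without spaces: endlmvjiv


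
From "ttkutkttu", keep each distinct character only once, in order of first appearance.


Input: 'ttkutkttu'
Operation: keep first occurrence of each character
Scan: s[0]='t' new -> keep; s[1]='t' seen -> skip; s[2]='k' new -> keep; s[3]='u' new -> keep; s[4]='t' seen -> skip; s[5]='k' seen -> skip; s[6]='t' seen -> skip; s[7]='t' seen -> skip; s[8]='u' seen -> skip
Result: tku


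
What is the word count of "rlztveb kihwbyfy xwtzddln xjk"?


Input string: 'rlztveb kihwbyfy xwtzddln xjk'
Operation: split by spaces
Words found: 'rlztveb', 'kihwbyfy', 'xwtzddln', 'xjk'
Word count: 4


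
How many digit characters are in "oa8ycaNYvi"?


Input string: 'oa8ycaNYvi'
Operation: count digit characters (0-9)
Scan: 'o', 'a', '8'(digit), 'y', 'c', 'a', 'N', 'Y', 'v', 'i'
Digits found: 1
Result: 1


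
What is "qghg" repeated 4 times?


Input string: 'qghg'
Operation: repeat 4 times
Concatenation: 'qghg' + 'qghg' + 'qghg' + 'qghg'
Result: qghgqghgqghgqghg


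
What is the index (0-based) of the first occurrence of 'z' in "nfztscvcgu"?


Input string: 'nfztscvcgu'
Target: 'z'
Scanning left to right: s[0]='n', s[1]='f', s[2]='z'
First match at index: 2


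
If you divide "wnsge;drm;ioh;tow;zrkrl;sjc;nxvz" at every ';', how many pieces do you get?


Input string: 'wnsge;drm;ioh;tow;zrkrl;sjc;nxvz'
Delimiter: ';'
Split result: 'wnsge', 'drm', 'ioh', 'tow', 'zrkrl', 'sjc', 'nxvz'
Number of parts: 7


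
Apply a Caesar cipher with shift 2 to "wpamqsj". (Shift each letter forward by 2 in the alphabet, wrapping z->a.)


Input: 'wpamqsj', shift = 2
Operation: for each letter, (position + 2) mod 26
Mapping: 'w'(22+2=24)->'y', 'p'(15+2=17)->'r', 'a'(0+2=2)->'c', 'm'(12+2=14)->'o', 'q'(16+2=18)->'s', 's'(18+2=20)->'u', 'j'(9+2=11)->'l'
Result: yrcosul


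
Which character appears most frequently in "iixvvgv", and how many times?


Input: 'iixvvgv'
Operation: tally each character
Counts: 'g':1, 'i':2, 'v':3, 'x':1
Maximum: 'v' appears 3 times


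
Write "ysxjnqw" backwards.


Input string: 'ysxjnqw'
Operation: reverse character order
Original order: 'y' -> 's' -> 'x' -> 'j' -> 'n' -> 'q' -> 'w'
Reversed order: 'w' -> 'q' -> 'n' -> 'j' -> 'x' -> 's' -> 'y'
Result: wqnjxsy


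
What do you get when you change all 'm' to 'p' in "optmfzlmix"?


Input string: 'optmfzlmix'
Operation: replace 'm' with 'p'
Positions of 'm': 3, 7
After replacement: optpfzlpix


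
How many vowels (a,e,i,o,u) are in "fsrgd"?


Input string: 'fsrgd'
Operation: count vowels (a, e, i, o, u)
Scan: s[0]='f', s[1]='s', s[2]='r', s[3]='g', s[4]='d'
Vowels found: 0
Result: 0


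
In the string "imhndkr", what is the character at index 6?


Input string: 'imhndkr'
Operation: get character at index 6
Index mapping: s[0]='i', s[1]='m', s[2]='h', s[3]='n', s[4]='d', s[5]='k', s[6]='r'
Result: 'r'


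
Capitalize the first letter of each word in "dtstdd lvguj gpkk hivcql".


Input string: 'dtstdd lvguj gpkk hivcql'
Operation: capitalize first letter of each word
Word transformations: 'dtstdd'->'Dtstdd', 'lvguj'->'Lvguj', 'gpkk'->'Gpkk', 'hivcql'->'Hivcql'
Result: Dtstdd Lvguj Gpkk Hivcql


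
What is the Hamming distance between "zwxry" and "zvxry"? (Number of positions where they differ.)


String 1: 'zwxry'
String 2: 'zvxry'
Compare each position: pos 0: 'z'=='z', pos 1: 'w'!='v', pos 2: 'x'=='x', pos 3: 'r'=='r', pos 4: 'y'=='y'
Differing positions: 1
Hamming distance: 1


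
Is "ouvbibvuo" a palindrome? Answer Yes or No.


Input string: 'ouvbibvuo'
Reversed: 'ouvbibvuo'
Compare pairs: s[0]='o' vs s[8]='o' (match), s[1]='u' vs s[7]='u' (match), s[2]='v' vs s[6]='v' (match), s[3]='b' vs s[5]='b' (match)
Palindrome: Yes


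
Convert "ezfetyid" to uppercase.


Input string: 'ezfetyid'
Operation: convert each letter to uppercase
Mapping: 'e'->'E', 'z'->'Z', 'f'->'F', 'e'->'E', 't'->'T', 'y'->'Y', 'i'->'I', 'd'->'D'
Result: EZFETYID


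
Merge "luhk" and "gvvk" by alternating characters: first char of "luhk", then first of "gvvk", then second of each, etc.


String 1: 'luhk'
String 2: 'gvvk'
Operation: alternate characters
Pairs: 'l'+'g', 'u'+'v', 'h'+'v', 'k'+'k'
Result: lguvhvkk


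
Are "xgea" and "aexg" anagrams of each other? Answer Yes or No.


String 1: 'xgea' -> sorted: 'aegx'
String 2: 'aexg' -> sorted: 'aegx'
Compare sorted forms: 'aegx' == 'aegx'
Anagram: Yes


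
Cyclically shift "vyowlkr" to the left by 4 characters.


Input: 'vyowlkr', shift = 4
Operation: split at index 4 and swap parts
Front part s[0:4] = 'vyow'
Back part s[4:] = 'lkr'
Rotated = back + front = 'lkr' + 'vyow'
Result: lkrvyow


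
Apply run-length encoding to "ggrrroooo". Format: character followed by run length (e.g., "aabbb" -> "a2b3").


Input: 'ggrrroooo'
Operation: identify consecutive runs
Runs: 'gg' -> g2, 'rrr' -> r3, 'oooo' -> o4
Encoded: g2r3o4


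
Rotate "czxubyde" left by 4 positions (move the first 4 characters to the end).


Input: 'czxubyde', shift = 4
Operation: split at index 4 and swap parts
Front part s[0:4] = 'czxu'
Back part s[4:] = 'byde'
Rotated = back + front = 'byde' + 'czxu'
Result: bydeczxu


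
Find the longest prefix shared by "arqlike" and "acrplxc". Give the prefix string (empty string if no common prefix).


String 1: 'arqlike'
String 2: 'acrplxc'
Compare position by position:
pos 0: 'a' vs 'a' match
pos 1: 'r' vs 'c' differ -> stop
Longest common prefix: "a" (length 1)


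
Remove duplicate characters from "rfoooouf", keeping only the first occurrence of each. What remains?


Input: 'rfoooouf'
Operation: keep first occurrence of each character
Scan: s[0]='r' new -> keep; s[1]='f' new -> keep; s[2]='o' new -> keep; s[3]='o' seen -> skip; s[4]='o' seen -> skip; s[5]='o' seen -> skip; s[6]='u' new -> keep; s[7]='f' seen -> skip
Result: rfou


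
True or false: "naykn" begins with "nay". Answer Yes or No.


Input string: 'naykn'
Prefix to check: 'nay'
First 3 characters of input: 'nay'
Match: True
Result: Yes


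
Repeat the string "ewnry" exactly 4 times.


Input string: 'ewnry'
Operation: repeat 4 times
Concatenation: 'ewnry' + 'ewnry' + 'ewnry' + 'ewnry'
Result: ewnryewnryewnryewnry


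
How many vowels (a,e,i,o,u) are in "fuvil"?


Input string: 'fuvil'
Operation: count vowels (a, e, i, o, u)
Scan: s[0]='f', s[1]='u' (vowel), s[2]='v', s[3]='i' (vowel), s[4]='l'
Vowels found: 2
Result: 2


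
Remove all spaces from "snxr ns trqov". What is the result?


Input string: 'snxr ns trqov'
Operation: remove all spaces
Words: 'snxr', 'ns', 'trqov'
Join without spaces: snxrnstrqov


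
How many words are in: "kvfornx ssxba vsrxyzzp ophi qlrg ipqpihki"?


Input string: 'kvfornx ssxba vsrxyzzp ophi qlrg ipqpihki'
Operation: split by spaces
Words found: 'kvfornx', 'ssxba', 'vsrxyzzp', 'ophi', 'qlrg', 'ipqpihki'
Word count: 6


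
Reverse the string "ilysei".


Input string: 'ilysei'
Operation: reverse character order
Original order: 'i' -> 'l' -> 'y' -> 's' -> 'e' -> 'i'
Reversed order: 'i' -> 'e' -> 's' -> 'y' -> 'l' -> 'i'
Result: iesyli


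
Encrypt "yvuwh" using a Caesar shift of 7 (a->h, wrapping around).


Input: 'yvuwh', shift = 7
Operation: for each letter, (position + 7) mod 26
Mapping: 'y'(24+7=31, 31 mod 26=5)->'f', 'v'(21+7=28, 28 mod 26=2)->'c', 'u'(20+7=27, 27 mod 26=1)->'b', 'w'(22+7=29, 29 mod 26=3)->'d', 'h'(7+7=14)->'o'
Result: fcbdo


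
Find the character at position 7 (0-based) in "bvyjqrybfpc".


Input string: 'bvyjqrybfpc'
Operation: get character at index 7
Index mapping: s[0]='b', s[1]='v', s[2]='y', s[3]='j', s[4]='q', s[5]='r', s[6]='y', s[7]='b'
Result: 'b'


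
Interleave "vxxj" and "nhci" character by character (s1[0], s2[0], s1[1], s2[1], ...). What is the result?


String 1: 'vxxj'
String 2: 'nhci'
Operation: alternate characters
Pairs: 'v'+'n', 'x'+'h', 'x'+'c', 'j'+'i'
Result: vnxhxcji


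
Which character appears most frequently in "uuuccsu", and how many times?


Input: 'uuuccsu'
Operation: tally each character
Counts: 'c':2, 's':1, 'u':4
Maximum: 'u' appears 4 times


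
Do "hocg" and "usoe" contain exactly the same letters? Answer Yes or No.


String 1: 'hocg' -> sorted: 'cgho'
String 2: 'usoe' -> sorted: 'eosu'
Compare sorted forms: 'cgho' != 'eosu'
Anagram: No


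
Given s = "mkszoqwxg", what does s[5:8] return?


Input string: 'mkszoqwxg'
Operation: slice [5:8]
Extract characters: s[5]='q', s[6]='w', s[7]='x'
Result: qwx


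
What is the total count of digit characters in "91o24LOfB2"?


Input string: '91o24LOfB2'
Operation: count digit characters (0-9)
Scan: '9'(digit), '1'(digit), 'o', '2'(digit), '4'(digit), 'L', 'O', 'f', 'B', '2'(digit)
Digits found: 5
Result: 5


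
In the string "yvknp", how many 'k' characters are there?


Input string: 'yvknp'
Target character: 'k'
Scan each position: s[2]='k'
Matches found at indices: 2
Total: 1


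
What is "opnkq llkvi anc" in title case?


Input string: 'opnkq llkvi anc'
Operation: capitalize first letter of each word
Word transformations: 'opnkq'->'Opnkq', 'llkvi'->'Llkvi', 'anc'->'Anc'
Result: Opnkq Llkvi Anc


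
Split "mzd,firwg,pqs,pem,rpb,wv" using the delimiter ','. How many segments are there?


Input string: 'mzd,firwg,pqs,pem,rpb,wv'
Delimiter: ','
Split result: 'mzd', 'firwg', 'pqs', 'pem', 'rpb', 'wv'
Number of parts: 6


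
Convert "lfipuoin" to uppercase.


Input string: 'lfipuoin'
Operation: convert each letter to uppercase
Mapping: 'l'->'L', 'f'->'F', 'i'->'I', 'p'->'P', 'u'->'U', 'o'->'O', 'i'->'I', 'n'->'N'
Result: LFIPUOIN


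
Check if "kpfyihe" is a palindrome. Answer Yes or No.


Input string: 'kpfyihe'
Reversed: 'ehiyfpk'
Compare pairs: s[0]='k' vs s[6]='e' (mismatch), s[1]='p' vs s[5]='h' (mismatch), s[2]='f' vs s[4]='i' (mismatch)
Palindrome: No


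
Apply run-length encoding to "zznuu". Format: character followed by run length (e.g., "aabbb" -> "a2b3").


Input: 'zznuu'
Operation: identify consecutive runs
Runs: 'zz' -> z2, 'n' -> n1, 'uu' -> u2
Encoded: z2n1u2


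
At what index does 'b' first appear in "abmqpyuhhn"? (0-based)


Input string: 'abmqpyuhhn'
Target: 'b'
Scanning left to right: s[0]='a', s[1]='b'
First match at index: 1


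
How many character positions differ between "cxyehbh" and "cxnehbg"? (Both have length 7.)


String 1: 'cxyehbh'
String 2: 'cxnehbg'
Compare each position: pos 0: 'c'=='c', pos 1: 'x'=='x', pos 2: 'y'!='n', pos 3: 'e'=='e', pos 4: 'h'=='h', pos 5: 'b'=='b', pos 6: 'h'!='g'
Differing positions: 2
Hamming distance: 2


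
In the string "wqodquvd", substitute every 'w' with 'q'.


Input string: 'wqodquvd'
Operation: replace 'w' with 'q'
Positions of 'w': 0
After replacement: qqodquvd


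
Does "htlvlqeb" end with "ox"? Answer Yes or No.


Input string: 'htlvlqeb'
Suffix to check: 'ox'
Last 2 characters of input: 'eb'
Match: False
Result: No


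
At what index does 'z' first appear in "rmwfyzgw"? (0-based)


Input string: 'rmwfyzgw'
Target: 'z'
Scanning left to right: s[0]='r', s[1]='m', s[2]='w', s[3]='f', s[4]='y', s[5]='z'
First match at index: 5


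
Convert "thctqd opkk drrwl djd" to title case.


Input string: 'thctqd opkk drrwl djd'
Operation: capitalize first letter of each word
Word transformations: 'thctqd'->'Thctqd', 'opkk'->'Opkk', 'drrwl'->'Drrwl', 'djd'->'Djd'
Result: Thctqd Opkk Drrwl Djd


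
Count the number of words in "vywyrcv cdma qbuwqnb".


Input string: 'vywyrcv cdma qbuwqnb'
Operation: split by spaces
Words found: 'vywyrcv', 'cdma', 'qbuwqnb'
Word count: 3


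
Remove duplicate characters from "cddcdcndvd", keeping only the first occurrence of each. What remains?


Input: 'cddcdcndvd'
Operation: keep first occurrence of each character
Scan: s[0]='c' new -> keep; s[1]='d' new -> keep; s[2]='d' seen -> skip; s[3]='c' seen -> skip; s[4]='d' seen -> skip; s[5]='c' seen -> skip; s[6]='n' new -> keep; s[7]='d' seen -> skip; s[8]='v' new -> keep; s[9]='d' seen -> skip
Result: cdnv


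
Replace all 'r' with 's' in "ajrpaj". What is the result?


Input string: 'ajrpaj'
Operation: replace 'r' with 's'
Positions of 'r': 2
After replacement: ajspaj


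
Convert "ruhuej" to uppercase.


Input string: 'ruhuej'
Operation: convert each letter to uppercase
Mapping: 'r'->'R', 'u'->'U', 'h'->'H', 'u'->'U', 'e'->'E', 'j'->'J'
Result: RUHUEJ


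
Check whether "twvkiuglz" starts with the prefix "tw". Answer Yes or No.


Input string: 'twvkiuglz'
Prefix to check: 'tw'
First 2 characters of input: 'tw'
Match: True
Result: Yes


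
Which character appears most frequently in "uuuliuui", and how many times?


Input: 'uuuliuui'
Operation: tally each character
Counts: 'i':2, 'l':1, 'u':5
Maximum: 'u' appears 5 times


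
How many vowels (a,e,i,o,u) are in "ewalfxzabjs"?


Input string: 'ewalfxzabjs'
Operation: count vowels (a, e, i, o, u)
Scan: s[0]='e' (vowel), s[1]='w', s[2]='a' (vowel), s[3]='l', s[4]='f', s[5]='x', s[6]='z', s[7]='a' (vowel), s[8]='b', s[9]='j', s[10]='s'
Vowels found: 3
Result: 3


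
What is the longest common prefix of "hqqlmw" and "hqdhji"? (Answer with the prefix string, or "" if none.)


String 1: 'hqqlmw'
String 2: 'hqdhji'
Compare position by position:
pos 0: 'h' vs 'h' match
pos 1: 'q' vs 'q' match
pos 2: 'q' vs 'd' differ -> stop
Longest common prefix: "hq" (length 2)


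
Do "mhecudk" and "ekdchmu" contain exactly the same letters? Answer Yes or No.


String 1: 'mhecudk' -> sorted: 'cdehkmu'
String 2: 'ekdchmu' -> sorted: 'cdehkmu'
Compare sorted forms: 'cdehkmu' == 'cdehkmu'
Anagram: Yes


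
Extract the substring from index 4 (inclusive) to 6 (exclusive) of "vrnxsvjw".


Input string: 'vrnxsvjw'
Operation: slice [4:6]
Extract characters: s[4]='s', s[5]='v'
Result: sv


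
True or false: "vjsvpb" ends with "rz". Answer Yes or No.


Input string: 'vjsvpb'
Suffix to check: 'rz'
Last 2 characters of input: 'pb'
Match: False
Result: No


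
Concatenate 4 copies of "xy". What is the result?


Input string: 'xy'
Operation: repeat 4 times
Concatenation: 'xy' + 'xy' + 'xy' + 'xy'
Result: xyxyxyxy


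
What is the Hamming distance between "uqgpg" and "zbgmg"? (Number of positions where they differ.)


String 1: 'uqgpg'
String 2: 'zbgmg'
Compare each position: pos 0: 'u'!='z', pos 1: 'q'!='b', pos 2: 'g'=='g', pos 3: 'p'!='m', pos 4: 'g'=='g'
Differing positions: 3
Hamming distance: 3


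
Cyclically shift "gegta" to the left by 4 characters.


Input: 'gegta', shift = 4
Operation: split at index 4 and swap parts
Front part s[0:4] = 'gegt'
Back part s[4:] = 'a'
Rotated = back + front = 'a' + 'gegt'
Result: agegt


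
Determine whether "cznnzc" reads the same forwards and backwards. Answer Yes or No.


Input string: 'cznnzc'
Reversed: 'cznnzc'
Compare pairs: s[0]='c' vs s[5]='c' (match), s[1]='z' vs s[4]='z' (match), s[2]='n' vs s[3]='n' (match)
Palindrome: Yes


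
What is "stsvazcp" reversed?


Input string: 'stsvazcp'
Operation: reverse character order
Original order: 's' -> 't' -> 's' -> 'v' -> 'a' -> 'z' -> 'c' -> 'p'
Reversed order: 'p' -> 'c' -> 'z' -> 'a' -> 'v' -> 's' -> 't' -> 's'
Result: pczavsts


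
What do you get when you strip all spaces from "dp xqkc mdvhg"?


Input string: 'dp xqkc mdvhg'
Operation: remove all spaces
Words: 'dp', 'xqkc', 'mdvhg'
Join without spaces: dpxqkcmdvhg


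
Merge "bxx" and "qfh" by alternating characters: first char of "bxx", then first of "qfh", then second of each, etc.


String 1: 'bxx'
String 2: 'qfh'
Operation: alternate characters
Pairs: 'b'+'q', 'x'+'f', 'x'+'h'
Result: bqxfxh


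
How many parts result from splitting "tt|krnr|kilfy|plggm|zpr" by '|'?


Input string: 'tt|krnr|kilfy|plggm|zpr'
Delimiter: '|'
Split result: 'tt', 'krnr', 'kilfy', 'plggm', 'zpr'
Number of parts: 5


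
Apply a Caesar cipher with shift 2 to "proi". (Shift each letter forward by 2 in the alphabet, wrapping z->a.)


Input: 'proi', shift = 2
Operation: for each letter, (position + 2) mod 26
Mapping: 'p'(15+2=17)->'r', 'r'(17+2=19)->'t', 'o'(14+2=16)->'q', 'i'(8+2=10)->'k'
Result: rtqk


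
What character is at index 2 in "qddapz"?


Input string: 'qddapz'
Operation: get character at index 2
Index mapping: s[0]='q', s[1]='d', s[2]='d'
Result: 'd'


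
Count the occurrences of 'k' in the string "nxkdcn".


Input string: 'nxkdcn'
Target character: 'k'
Scan each position: s[2]='k'
Matches found at indices: 2
Total: 1


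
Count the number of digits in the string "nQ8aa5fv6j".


Input string: 'nQ8aa5fv6j'
Operation: count digit characters (0-9)
Scan: 'n', 'Q', '8'(digit), 'a', 'a', '5'(digit), 'f', 'v', '6'(digit), 'j'
Digits found: 3
Result: 3


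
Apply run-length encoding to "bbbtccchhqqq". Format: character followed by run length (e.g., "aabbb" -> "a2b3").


Input: 'bbbtccchhqqq'
Operation: identify consecutive runs
Runs: 'bbb' -> b3, 't' -> t1, 'ccc' -> c3, 'hh' -> h2, 'qqq' -> q3
Encoded: b3t1c3h2q3


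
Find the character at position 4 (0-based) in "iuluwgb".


Input string: 'iuluwgb'
Operation: get character at index 4
Index mapping: s[0]='i', s[1]='u', s[2]='l', s[3]='u', s[4]='w'
Result: 'w'


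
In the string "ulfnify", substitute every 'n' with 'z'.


Input string: 'ulfnify'
Operation: replace 'n' with 'z'
Positions of 'n': 3
After replacement: ulfzify


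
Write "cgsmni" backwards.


Input string: 'cgsmni'
Operation: reverse character order
Original order: 'c' -> 'g' -> 's' -> 'm' -> 'n' -> 'i'
Reversed order: 'i' -> 'n' -> 'm' -> 's' -> 'g' -> 'c'
Result: inmsgc


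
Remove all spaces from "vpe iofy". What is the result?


Input string: 'vpe iofy'
Operation: remove all spaces
Words: 'vpe', 'iofy'
Join without spaces: vpeiofy


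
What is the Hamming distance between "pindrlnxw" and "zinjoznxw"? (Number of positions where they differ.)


String 1: 'pindrlnxw'
String 2: 'zinjoznxw'
Compare each position: pos 0: 'p'!='z', pos 1: 'i'=='i', pos 2: 'n'=='n', pos 3: 'd'!='j', pos 4: 'r'!='o', pos 5: 'l'!='z', pos 6: 'n'=='n', pos 7: 'x'=='x', pos 8: 'w'=='w'
Differing positions: 4
Hamming distance: 4


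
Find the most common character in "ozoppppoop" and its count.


Input: 'ozoppppoop'
Operation: tally each character
Counts: 'o':4, 'p':5, 'z':1
Maximum: 'p' appears 5 times


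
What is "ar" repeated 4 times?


Input string: 'ar'
Operation: repeat 4 times
Concatenation: 'ar' + 'ar' + 'ar' + 'ar'
Result: arararar


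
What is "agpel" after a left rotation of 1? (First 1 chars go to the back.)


Input: 'agpel', shift = 1
Operation: split at index 1 and swap parts
Front part s[0:1] = 'a'
Back part s[1:] = 'gpel'
Rotated = back + front = 'gpel' + 'a'
Result: gpela


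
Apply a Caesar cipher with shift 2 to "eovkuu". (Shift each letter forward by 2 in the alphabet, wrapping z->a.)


Input: 'eovkuu', shift = 2
Operation: for each letter, (position + 2) mod 26
Mapping: 'e'(4+2=6)->'g', 'o'(14+2=16)->'q', 'v'(21+2=23)->'x', 'k'(10+2=12)->'m', 'u'(20+2=22)->'w', 'u'(20+2=22)->'w'
Result: gqxmww


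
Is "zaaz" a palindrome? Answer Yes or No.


Input string: 'zaaz'
Reversed: 'zaaz'
Compare pairs: s[0]='z' vs s[3]='z' (match), s[1]='a' vs s[2]='a' (match)
Palindrome: Yes


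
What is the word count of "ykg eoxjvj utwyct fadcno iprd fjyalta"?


Input string: 'ykg eoxjvj utwyct fadcno iprd fjyalta'
Operation: split by spaces
Words found: 'ykg', 'eoxjvj', 'utwyct', 'fadcno', 'iprd', 'fjyalta'
Word count: 6


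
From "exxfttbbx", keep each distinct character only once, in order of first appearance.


Input: 'exxfttbbx'
Operation: keep first occurrence of each character
Scan: s[0]='e' new -> keep; s[1]='x' new -> keep; s[2]='x' seen -> skip; s[3]='f' new -> keep; s[4]='t' new -> keep; s[5]='t' seen -> skip; s[6]='b' new -> keep; s[7]='b' seen -> skip; s[8]='x' seen -> skip
Result: exftb


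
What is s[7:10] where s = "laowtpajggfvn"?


Input string: 'laowtpajggfvn'
Operation: slice [7:10]
Extract characters: s[7]='j', s[8]='g', s[9]='g'
Result: jgg


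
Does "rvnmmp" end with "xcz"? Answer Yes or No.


Input string: 'rvnmmp'
Suffix to check: 'xcz'
Last 3 characters of input: 'mmp'
Match: False
Result: No


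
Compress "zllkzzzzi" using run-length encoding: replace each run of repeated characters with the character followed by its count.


Input: 'zllkzzzzi'
Operation: identify consecutive runs
Runs: 'z' -> z1, 'll' -> l2, 'k' -> k1, 'zzzz' -> z4, 'i' -> i1
Encoded: z1l2k1z4i1


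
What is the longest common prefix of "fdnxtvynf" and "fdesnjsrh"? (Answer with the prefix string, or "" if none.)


String 1: 'fdnxtvynf'
String 2: 'fdesnjsrh'
Compare position by position:
pos 0: 'f' vs 'f' match
pos 1: 'd' vs 'd' match
pos 2: 'n' vs 'e' differ -> stop
Longest common prefix: "fd" (length 2)


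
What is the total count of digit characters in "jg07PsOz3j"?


Input string: 'jg07PsOz3j'
Operation: count digit characters (0-9)
Scan: 'j', 'g', '0'(digit), '7'(digit), 'P', 's', 'O', 'z', '3'(digit), 'j'
Digits found: 3
Result: 3


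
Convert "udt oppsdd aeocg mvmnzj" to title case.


Input string: 'udt oppsdd aeocg mvmnzj'
Operation: capitalize first letter of each word
Word transformations: 'udt'->'Udt', 'oppsdd'->'Oppsdd', 'aeocg'->'Aeocg', 'mvmnzj'->'Mvmnzj'
Result: Udt Oppsdd Aeocg Mvmnzj


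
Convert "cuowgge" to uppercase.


Input string: 'cuowgge'
Operation: convert each letter to uppercase
Mapping: 'c'->'C', 'u'->'U', 'o'->'O', 'w'->'W', 'g'->'G', 'g'->'G', 'e'->'E'
Result: CUOWGGE


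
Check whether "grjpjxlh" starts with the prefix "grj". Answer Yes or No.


Input string: 'grjpjxlh'
Prefix to check: 'grj'
First 3 characters of input: 'grj'
Match: True
Result: Yes


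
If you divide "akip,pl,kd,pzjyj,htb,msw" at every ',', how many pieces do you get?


Input string: 'akip,pl,kd,pzjyj,htb,msw'
Delimiter: ','
Split result: 'akip', 'pl', 'kd', 'pzjyj', 'htb', 'msw'
Number of parts: 6


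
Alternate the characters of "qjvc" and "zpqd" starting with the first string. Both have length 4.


String 1: 'qjvc'
String 2: 'zpqd'
Operation: alternate characters
Pairs: 'q'+'z', 'j'+'p', 'v'+'q', 'c'+'d'
Result: qzjpvqcd


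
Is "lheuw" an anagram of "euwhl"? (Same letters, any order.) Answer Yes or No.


String 1: 'euwhl' -> sorted: 'ehluw'
String 2: 'lheuw' -> sorted: 'ehluw'
Compare sorted forms: 'ehluw' == 'ehluw'
Anagram: Yes


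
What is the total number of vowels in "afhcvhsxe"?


Input string: 'afhcvhsxe'
Operation: count vowels (a, e, i, o, u)
Scan: s[0]='a' (vowel), s[1]='f', s[2]='h', s[3]='c', s[4]='v', s[5]='h', s[6]='s', s[7]='x', s[8]='e' (vowel)
Vowels found: 2
Result: 2


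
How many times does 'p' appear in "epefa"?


Input string: 'epefa'
Target character: 'p'
Scan each position: s[1]='p'
Matches found at indices: 1
Total: 1


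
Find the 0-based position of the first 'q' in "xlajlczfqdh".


Input string: 'xlajlczfqdh'
Target: 'q'
Scanning left to right: s[0]='x', s[1]='l', s[2]='a', s[3]='j', s[4]='l', s[5]='c', s[6]='z', s[7]='f', s[8]='q'
First match at index: 8


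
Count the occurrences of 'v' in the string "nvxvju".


Input string: 'nvxvju'
Target character: 'v'
Scan each position: s[1]='v', s[3]='v'
Matches found at indices: 1, 3
Total: 2


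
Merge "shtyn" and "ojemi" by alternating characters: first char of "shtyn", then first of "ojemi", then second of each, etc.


String 1: 'shtyn'
String 2: 'ojemi'
Operation: alternate characters
Pairs: 's'+'o', 'h'+'j', 't'+'e', 'y'+'m', 'n'+'i'
Result: sohjteymni
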